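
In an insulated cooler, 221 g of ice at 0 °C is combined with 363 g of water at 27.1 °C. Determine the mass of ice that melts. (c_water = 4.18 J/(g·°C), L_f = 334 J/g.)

m_melted ≈ 123 g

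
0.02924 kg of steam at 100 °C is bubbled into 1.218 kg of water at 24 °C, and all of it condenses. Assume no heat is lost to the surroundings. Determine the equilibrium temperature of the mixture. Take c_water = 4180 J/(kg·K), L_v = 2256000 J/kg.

T_f ≈ 38.4 °C

Heat gained plus heat lost sum to zero:
steam→water at 100 °C releases m L_v = 0.02924·2256000 = 65965
  condensed water 100 °C→T: 122.22(T − 100)
  original water: 5091.2(T − 24)
5213.5 T = 65965 + 12222 + 122190 = 200378
T ≈ 38.43 °C, under the boiling point, so the assumption holds.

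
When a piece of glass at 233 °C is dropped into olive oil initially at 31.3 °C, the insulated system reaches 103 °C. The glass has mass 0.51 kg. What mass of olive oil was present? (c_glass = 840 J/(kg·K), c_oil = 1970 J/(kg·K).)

m ≈ 0.394 kg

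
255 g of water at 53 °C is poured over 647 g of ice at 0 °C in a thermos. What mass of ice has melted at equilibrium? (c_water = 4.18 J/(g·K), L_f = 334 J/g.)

m_melted ≈ 169 g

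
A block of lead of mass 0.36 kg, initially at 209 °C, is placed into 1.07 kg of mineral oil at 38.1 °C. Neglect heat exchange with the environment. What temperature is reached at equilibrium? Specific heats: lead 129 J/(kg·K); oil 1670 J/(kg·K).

Net heat exchanged in the isolated system is zero:
0.36×129×(T − 209) + 1.07×1670×(T − 38.1) = 0
46.44(T − 209) + 1786.9(T − 38.1) = 0
1833.3 T = 77787
T = 77787 / 1833.3 = 42.4 °C

T_f ≈ 42.4 °C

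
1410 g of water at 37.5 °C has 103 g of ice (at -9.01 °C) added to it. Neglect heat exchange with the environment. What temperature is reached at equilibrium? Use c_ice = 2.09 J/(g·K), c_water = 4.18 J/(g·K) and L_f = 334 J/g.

Heat gained plus heat lost sum to zero:
ice -9.01→0 °C: 103×2.09×9.01 = 1939.6
  fusion: m_ice L_f = 103×334 = 34402
  warm the meltwater: 430.54 T
  water: 5893.8(T − 37.5)
6324.3 T = 221017 − 36342 = 184676
T ≈ 29.20 °C — above 0 °C, consistent with complete melting.

T_f ≈ 29.2 °C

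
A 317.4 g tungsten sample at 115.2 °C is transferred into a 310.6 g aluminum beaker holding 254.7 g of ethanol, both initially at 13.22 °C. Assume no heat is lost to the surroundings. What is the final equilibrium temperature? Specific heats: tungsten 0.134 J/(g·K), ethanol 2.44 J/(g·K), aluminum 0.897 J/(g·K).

T_f ≈ 17.8 °C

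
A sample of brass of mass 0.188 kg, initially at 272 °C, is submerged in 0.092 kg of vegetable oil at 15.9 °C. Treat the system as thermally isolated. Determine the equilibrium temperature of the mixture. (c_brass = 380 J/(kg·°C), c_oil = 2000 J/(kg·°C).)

T_f ≈ 87.5 °C

T_f = Σ m_i c_i T_i / Σ m_i c_i:
T_f = (71.44·272 + 184·15.9) / (71.44 + 184)
    = 22357 / 255.44 ≈ 87.52 °C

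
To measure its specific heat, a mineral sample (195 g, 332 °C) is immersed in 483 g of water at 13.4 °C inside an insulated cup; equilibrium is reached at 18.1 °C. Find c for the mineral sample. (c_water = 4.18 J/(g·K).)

Heat lost by the mineral sample = heat gained by the water:
195·c·(332 − 18.1) = 483·4.18·(18.1 − 13.4)
61210 c = 9489  ⇒  c ≈ 0.155 J/(g·K)

c ≈ 0.155 J/(g·K)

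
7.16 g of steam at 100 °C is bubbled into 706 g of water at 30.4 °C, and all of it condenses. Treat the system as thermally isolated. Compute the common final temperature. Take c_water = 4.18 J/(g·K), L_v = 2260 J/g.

T_f ≈ 36.5 °C

Net heat exchanged in the isolated system is zero:
steam→water at 100 °C releases m L_v = 7.16·2260 = 16182; condensed water 100 °C→T: 29.93(T − 100); water warms: 706·4.18·(T − 30.4) = 2951.1(T − 30.4)
2981 T = 16182 + 2992.9 + 89713 = 108887
T ≈ 36.53 °C, under the boiling point, so the assumption holds.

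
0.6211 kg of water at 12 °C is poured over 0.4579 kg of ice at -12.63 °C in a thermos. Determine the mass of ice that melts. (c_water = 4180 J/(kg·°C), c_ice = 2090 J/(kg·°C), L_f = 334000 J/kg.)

Cooling the water to 0 °C releases 0.6211·4180·12 = 31154 J.
Of that, 0.4579·2090·12.63 = 12087 J goes to bring the ice to 0 °C, leaving 19067 J.
To melt every bit of ice: 0.4579·334000 = 152939 J.
Since 19067 < 152939 J, not all the ice melts; equilibrium is at 0 °C.
Mass melted = 19067/334000 ≈ 0.05709 kg.

m_melted ≈ 0.0571 kg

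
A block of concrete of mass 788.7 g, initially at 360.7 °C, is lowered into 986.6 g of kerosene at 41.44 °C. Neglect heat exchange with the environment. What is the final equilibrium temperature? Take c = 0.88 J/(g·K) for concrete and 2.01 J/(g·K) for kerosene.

T_f ≈ 124.2 °C

Set heat shed by the hot body equal to heat absorbed by the cold body:
788.7×0.88×(360.7 − T) = 986.6×2.01×(T − 41.44)
694.06(360.7 − T) = 1983.1(T − 41.44)
2677.1 T = 332524  ⇒  T ≈ 124.21 °C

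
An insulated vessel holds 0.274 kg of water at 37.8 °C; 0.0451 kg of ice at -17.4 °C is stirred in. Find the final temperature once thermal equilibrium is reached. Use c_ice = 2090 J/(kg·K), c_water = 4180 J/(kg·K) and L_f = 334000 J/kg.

Energy conservation, ΣQ = 0:
ice -17.4→0 °C: 0.0451×2090×17.4 = 1640.1
  latent heat to melt: 0.0451×334000 = 15063
  meltwater 0→T: 0.0451×4180×T = 188.52 T
  water cools: 0.274×4180×(T − 37.8) = 1145.3(T − 37.8)
1333.8 T = 43293 − 16704 = 26590
T ≈ 19.93 °C — above 0 °C, consistent with complete melting.

T_f ≈ 19.9 °C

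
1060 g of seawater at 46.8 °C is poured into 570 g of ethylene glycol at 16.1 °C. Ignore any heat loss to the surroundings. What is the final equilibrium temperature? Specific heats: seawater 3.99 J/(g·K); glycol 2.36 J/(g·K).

Taking heat into each body as positive, Σ m c ΔT = 0:
1060×3.99×(T − 46.8) + 570×2.36×(T − 16.1) = 0
5574.6 T = 219594
T = 219594 / 5574.6 = 39.4 °C

T_f ≈ 39.4 °C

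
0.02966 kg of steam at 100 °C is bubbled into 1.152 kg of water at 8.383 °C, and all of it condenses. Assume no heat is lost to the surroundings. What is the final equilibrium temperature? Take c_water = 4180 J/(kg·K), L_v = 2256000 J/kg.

T_f ≈ 24.2 °C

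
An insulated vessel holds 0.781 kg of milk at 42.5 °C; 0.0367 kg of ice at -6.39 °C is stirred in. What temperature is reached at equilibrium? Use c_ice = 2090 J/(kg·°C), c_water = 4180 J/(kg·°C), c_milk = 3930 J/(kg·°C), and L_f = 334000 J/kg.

T_f ≈ 36.5 °C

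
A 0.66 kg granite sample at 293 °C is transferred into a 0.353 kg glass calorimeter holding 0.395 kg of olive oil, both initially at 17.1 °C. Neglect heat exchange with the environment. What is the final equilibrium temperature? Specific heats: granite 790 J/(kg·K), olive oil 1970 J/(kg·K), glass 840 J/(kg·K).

T_f ≈ 107.2 °C

Taking heat into each body as positive, Σ m c ΔT = 0:
0.66×790×(T − 293) + 0.395×1970×(T − 17.1) + 0.353×840×(T − 17.1) = 0
521.4(T − 293) + 778.15(T − 17.1) + 296.52(T − 17.1) = 0
(521.4 + 778.15 + 296.52) T = 521.4×293 + 778.15×17.1 + 296.52×17.1
T = 171147/1596.1 ≈ 107.23 °C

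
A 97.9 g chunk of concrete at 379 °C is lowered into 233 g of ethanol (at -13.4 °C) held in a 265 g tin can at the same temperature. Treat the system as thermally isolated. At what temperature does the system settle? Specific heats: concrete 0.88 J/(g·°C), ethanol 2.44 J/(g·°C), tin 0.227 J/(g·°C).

With ΣQ=0 the equilibrium temperature is the m·c-weighted mean:
T_f = (86.15*379 + 568.52*(-13.4) + 60.16*(-13.4)) / (86.15 + 568.52 + 60.16)
    = 24227 / 714.83 ≈ 33.89 °C

T_f ≈ 33.9 °C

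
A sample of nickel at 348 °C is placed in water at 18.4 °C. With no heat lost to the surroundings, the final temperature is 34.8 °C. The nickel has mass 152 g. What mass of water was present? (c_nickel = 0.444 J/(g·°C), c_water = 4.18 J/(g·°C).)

m ≈ 308 g

Heat lost by the nickel = heat gained by the water:
152×0.444×(348 − 34.8) = m×4.18×(34.8 − 18.4)
68.55 m = 21137  ⇒  m ≈ 308.3 g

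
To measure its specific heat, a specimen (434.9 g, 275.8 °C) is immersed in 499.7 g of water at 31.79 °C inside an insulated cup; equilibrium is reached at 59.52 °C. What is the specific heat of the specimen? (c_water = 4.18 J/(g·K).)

c ≈ 0.616 J/(g·K)

Conservation of energy gives ΣQ = 0:
434.9·c·(59.52 − 275.8) + 499.7·4.18·(59.52 − 31.79) = 0
-94060 c = -57921
c = -57921/-94060 ≈ 0.6158 J/(g·K)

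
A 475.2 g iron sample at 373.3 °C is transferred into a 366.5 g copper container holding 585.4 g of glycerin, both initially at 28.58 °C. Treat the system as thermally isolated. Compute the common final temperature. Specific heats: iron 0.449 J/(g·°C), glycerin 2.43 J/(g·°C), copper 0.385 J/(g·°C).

Setting the total heat transfer to zero:
475.2*0.449*(T − 373.3) + 585.4*2.43*(T − 28.58) + 366.5*0.385*(T − 28.58) = 0
1777 T = 124337
T = 124337/1777 ≈ 69.97 °C

T_f ≈ 70.0 °C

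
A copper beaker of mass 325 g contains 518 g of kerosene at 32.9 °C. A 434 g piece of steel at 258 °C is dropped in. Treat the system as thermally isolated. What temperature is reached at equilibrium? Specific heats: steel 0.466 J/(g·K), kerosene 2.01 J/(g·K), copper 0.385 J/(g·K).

T_f ≈ 66.2 °C

With ΣQ=0 the equilibrium temperature is the m·c-weighted mean:
T_f = (202.24×258 + 1041.2×32.9 + 125.12×32.9) / (202.24 + 1041.2 + 125.12)
    = 90550 / 1368.5 ≈ 66.17 °C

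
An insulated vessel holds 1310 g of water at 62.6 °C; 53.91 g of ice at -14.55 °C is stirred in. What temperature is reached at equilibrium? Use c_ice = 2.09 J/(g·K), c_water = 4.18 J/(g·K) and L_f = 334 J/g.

T_f ≈ 56.7 °C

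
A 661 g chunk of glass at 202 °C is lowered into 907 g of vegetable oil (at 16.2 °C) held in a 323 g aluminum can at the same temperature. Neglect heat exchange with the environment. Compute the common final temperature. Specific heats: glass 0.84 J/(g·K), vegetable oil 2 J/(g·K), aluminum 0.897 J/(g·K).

T_f is the heat-capacity-weighted average of the initial temperatures:
T_f = (555.24·202 + 1814·16.2 + 289.73·16.2) / (555.24 + 1814 + 289.73)
    = 146239 / 2659 ≈ 55.00 °C

T_f ≈ 55.0 °C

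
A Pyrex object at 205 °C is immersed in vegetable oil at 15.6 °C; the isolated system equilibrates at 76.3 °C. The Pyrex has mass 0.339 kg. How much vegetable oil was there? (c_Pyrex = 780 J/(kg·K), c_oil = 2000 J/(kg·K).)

Heat lost by the Pyrex = heat gained by the oil:
0.339·780·(205 − 76.3) = m·2000·(76.3 − 15.6)
121400 m = 34031  ⇒  m ≈ 0.2803 kg

m ≈ 0.28 kg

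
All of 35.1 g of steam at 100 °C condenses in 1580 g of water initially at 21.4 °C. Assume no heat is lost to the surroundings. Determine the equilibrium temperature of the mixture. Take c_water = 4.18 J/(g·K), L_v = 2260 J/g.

T_f ≈ 34.9 °C

Let T be the final temperature. ΣQ_i = 0:
latent heat released on condensation: 35.1×2260 = 79326
  condensed water 100 °C→T: 146.72(T − 100)
  water warms: 1580×4.18×(T − 21.4) = 6604.4(T − 21.4)
6751.1 T = 79326 + 14672 + 141334 = 235332
T ≈ 34.86 °C — below 100 °C, confirming all the steam condensed.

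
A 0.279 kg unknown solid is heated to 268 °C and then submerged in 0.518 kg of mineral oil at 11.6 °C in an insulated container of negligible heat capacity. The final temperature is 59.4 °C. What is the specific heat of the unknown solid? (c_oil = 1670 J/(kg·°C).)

c ≈ 710 J/(kg·°C)

Heat lost by the unknown solid = heat gained by the oil:
0.279×c×(268 − 59.4) = 0.518×1670×(59.4 − 11.6)
58.2 c = 41350  ⇒  c ≈ 710.5 J/(kg·°C)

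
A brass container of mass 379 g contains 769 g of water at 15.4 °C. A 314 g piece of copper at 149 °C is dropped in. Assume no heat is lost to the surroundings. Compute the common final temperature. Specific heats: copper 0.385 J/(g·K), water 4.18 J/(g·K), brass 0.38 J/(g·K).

Taking heat into each body as positive, Σ m c ΔT = 0:
314·0.385·(T − 149) + 769·4.18·(T − 15.4) + 379·0.38·(T − 15.4) = 0
120.89(T − 149) + 3214.4(T − 15.4) + 144.02(T − 15.4) = 0
(120.89 + 3214.4 + 144.02) T = 120.89·149 + 3214.4·15.4 + 144.02·15.4
T = 69733 / 3479.3 = 20 °C

T_f ≈ 20.0 °C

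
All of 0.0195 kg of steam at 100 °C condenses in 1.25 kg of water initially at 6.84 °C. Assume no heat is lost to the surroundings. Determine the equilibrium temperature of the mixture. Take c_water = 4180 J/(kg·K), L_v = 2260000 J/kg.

T_f ≈ 16.6 °C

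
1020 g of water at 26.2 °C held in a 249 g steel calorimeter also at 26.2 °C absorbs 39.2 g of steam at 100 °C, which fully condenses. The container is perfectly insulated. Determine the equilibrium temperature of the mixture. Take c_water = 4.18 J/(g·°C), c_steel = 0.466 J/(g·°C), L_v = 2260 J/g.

T_f ≈ 48.4 °C

Conservation of energy gives ΣQ = 0:
condense steam: −39.2×2260 = −88592; condensed water 100 °C→T: 163.86(T − 100); water warms: 1020×4.18×(T − 26.2) = 4263.6(T − 26.2); cup: 116.03(T − 26.2)
4543.5 T = 88592 + 16386 + 114746 = 219724
T ≈ 48.36 °C (< 100 °C, so full condensation is consistent).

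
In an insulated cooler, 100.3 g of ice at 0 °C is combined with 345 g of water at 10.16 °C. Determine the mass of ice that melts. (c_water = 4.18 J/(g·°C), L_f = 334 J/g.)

m_melted ≈ 43.9 g

Cooling the water to 0 °C releases 345×4.18×10.16 = 14652 J.
Melting all 100.3 g of ice would need 100.3×334 = 33500 J.
14652 J < 33500 J, so only part of the ice melts and the system sits at 0 °C.
m_melted×334 = 14652  ⇒  m_melted ≈ 43.87 g.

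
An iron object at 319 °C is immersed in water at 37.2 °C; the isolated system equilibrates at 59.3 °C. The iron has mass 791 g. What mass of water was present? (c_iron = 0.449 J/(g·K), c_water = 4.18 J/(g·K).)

m ≈ 998 g

Heat lost by the iron = heat gained by the water:
791·0.449·(319 − 59.3) = m·4.18·(59.3 − 37.2)
92.38 m = 92235  ⇒  m ≈ 998.4 g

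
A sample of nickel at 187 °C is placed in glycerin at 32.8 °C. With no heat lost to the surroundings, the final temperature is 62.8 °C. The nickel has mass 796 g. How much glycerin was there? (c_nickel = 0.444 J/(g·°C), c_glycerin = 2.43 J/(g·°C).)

Conservation of energy gives ΣQ = 0:
796·0.444·(62.8 − 187) + m·2.43·(62.8 − 32.8) = 0
72.9 m = 43895
m = 43895/72.9 ≈ 602.1 g

m ≈ 602 g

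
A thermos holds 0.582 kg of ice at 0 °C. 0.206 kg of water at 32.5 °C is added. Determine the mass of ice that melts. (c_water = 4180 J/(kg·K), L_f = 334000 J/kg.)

m_melted ≈ 0.0838 kg

Water can give up m c ΔT = 0.206×4180×32.5 = 27985 J before reaching 0 °C.
Fully melting the ice requires m_ice L_f = 0.582×334000 = 194388 J.
That's not enough to melt it all — equilibrium is at 0 °C with ice remaining.
m_melt = 27985 / L_f = 0.08379 kg.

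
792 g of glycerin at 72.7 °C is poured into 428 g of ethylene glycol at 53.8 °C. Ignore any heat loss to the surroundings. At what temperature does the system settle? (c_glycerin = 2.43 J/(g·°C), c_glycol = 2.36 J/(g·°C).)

T_f ≈ 66.2 °C

With ΣQ=0 the equilibrium temperature is the m·c-weighted mean:
T_f = (1924.6×72.7 + 1010.1×53.8) / (1924.6 + 1010.1)
    = 194258 / 2934.6 ≈ 66.19 °C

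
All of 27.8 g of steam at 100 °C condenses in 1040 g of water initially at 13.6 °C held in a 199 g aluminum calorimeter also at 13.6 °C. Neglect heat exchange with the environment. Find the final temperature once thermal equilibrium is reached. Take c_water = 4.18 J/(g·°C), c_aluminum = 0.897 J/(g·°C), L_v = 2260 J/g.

Conservation of energy gives ΣQ = 0:
steam→water at 100 °C releases m L_v = 27.8·2260 = 62828; condensed water 100 °C→T: 116.2(T − 100); original water: 4347.2(T − 13.6); cup: 178.5(T − 13.6)
4641.9 T = 62828 + 11620 + 61550 = 135998
T ≈ 29.30 °C — below 100 °C, confirming all the steam condensed.

T_f ≈ 29.3 °C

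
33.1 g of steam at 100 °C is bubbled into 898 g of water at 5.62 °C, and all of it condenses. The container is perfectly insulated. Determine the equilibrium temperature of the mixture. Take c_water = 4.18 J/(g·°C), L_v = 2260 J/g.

Setting the total heat transfer to zero:
steam→water at 100 °C releases m L_v = 33.1×2260 = 74806
  condensate cools 100→T: 33.1×4.18×(T − 100) = 138.36(T − 100)
  original water: 3753.6(T − 5.62)
3892 T = 74806 + 13836 + 21095 = 109737
T ≈ 28.20 °C — below 100 °C, confirming all the steam condensed.

T_f ≈ 28.2 °C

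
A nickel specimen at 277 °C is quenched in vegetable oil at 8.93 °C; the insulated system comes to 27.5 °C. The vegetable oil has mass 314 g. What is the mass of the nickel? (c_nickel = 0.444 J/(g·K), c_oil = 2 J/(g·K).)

m ≈ 105 g

|Q_nickel| = |Q_oil|:
m·0.444·(277 − 27.5) = 314·2·(27.5 − 8.93)
110.78 m = 11662  ⇒  m ≈ 105.3 g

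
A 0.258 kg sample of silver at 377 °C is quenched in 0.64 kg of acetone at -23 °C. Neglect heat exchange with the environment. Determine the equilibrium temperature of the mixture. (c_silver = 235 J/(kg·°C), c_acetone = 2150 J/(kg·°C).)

Setting the total heat transfer to zero:
0.258×235×(T − 377) + 0.64×2150×(T − (-23)) = 0
60.63(T − 377) + 1376(T − (-23)) = 0
1436.6 T = -8790.5
T = -8790.5/1436.6 ≈ -6.12 °C

T_f ≈ -6.1 °C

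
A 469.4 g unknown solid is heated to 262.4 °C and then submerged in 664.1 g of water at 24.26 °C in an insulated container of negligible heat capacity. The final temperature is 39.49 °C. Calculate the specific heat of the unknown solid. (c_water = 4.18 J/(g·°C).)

Energy conservation, ΣQ = 0:
469.4·c·(39.49 − 262.4) + 664.1·4.18·(39.49 − 24.26) = 0
-104634 c = -42278
c = -42278/-104634 ≈ 0.4041 J/(g·°C)

c ≈ 0.404 J/(g·°C)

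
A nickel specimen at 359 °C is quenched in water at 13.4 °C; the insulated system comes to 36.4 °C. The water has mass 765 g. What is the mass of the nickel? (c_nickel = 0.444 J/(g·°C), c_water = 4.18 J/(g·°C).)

m ≈ 513 g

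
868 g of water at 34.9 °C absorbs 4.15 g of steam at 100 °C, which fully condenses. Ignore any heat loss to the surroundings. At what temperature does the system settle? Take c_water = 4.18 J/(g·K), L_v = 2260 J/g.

Let T be the final temperature. ΣQ_i = 0:
steam→water at 100 °C releases m L_v = 4.15·2260 = 9379; condensed water 100 °C→T: 17.35(T − 100); water warms: 868·4.18·(T − 34.9) = 3628.2(T − 34.9)
3645.6 T = 9379 + 1734.7 + 126626 = 137739
T ≈ 37.78 °C (< 100 °C, so full condensation is consistent).

T_f ≈ 37.8 °C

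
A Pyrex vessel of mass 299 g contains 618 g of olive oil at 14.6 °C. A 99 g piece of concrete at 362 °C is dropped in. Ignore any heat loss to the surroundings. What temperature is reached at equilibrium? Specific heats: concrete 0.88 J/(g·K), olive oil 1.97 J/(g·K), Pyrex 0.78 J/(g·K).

T_f ≈ 34.3 °C

T_f is the heat-capacity-weighted average of the initial temperatures:
T_f = (87.12×362 + 1217.5×14.6 + 233.22×14.6) / (87.12 + 1217.5 + 233.22)
    = 52717 / 1537.8 ≈ 34.28 °C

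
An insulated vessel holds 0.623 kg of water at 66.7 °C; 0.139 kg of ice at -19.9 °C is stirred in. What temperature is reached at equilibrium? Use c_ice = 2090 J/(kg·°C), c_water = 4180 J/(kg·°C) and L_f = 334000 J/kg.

Energy balance with sensible and latent terms:
ice -19.9→0 °C: 0.139×2090×19.9 = 5781.1
  fusion: m_ice L_f = 0.139×334000 = 46426
  meltwater 0→T: 0.139×4180×T = 581.02 T
  water cools: 0.623×4180×(T − 66.7) = 2604.1(T − 66.7)
3185.2 T = 173696 − 52207 = 121489
T ≈ 38.14 °C (positive, so assuming full melt was valid).

T_f ≈ 38.1 °C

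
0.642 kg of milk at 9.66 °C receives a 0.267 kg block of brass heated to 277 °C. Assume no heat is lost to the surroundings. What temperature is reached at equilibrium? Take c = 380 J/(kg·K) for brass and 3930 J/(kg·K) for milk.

T_f ≈ 20.0 °C

T_f = Σ m_i c_i T_i / Σ m_i c_i:
T_f = (101.46×277 + 2523.1×9.66) / (101.46 + 2523.1)
    = 52477 / 2624.5 ≈ 19.99 °C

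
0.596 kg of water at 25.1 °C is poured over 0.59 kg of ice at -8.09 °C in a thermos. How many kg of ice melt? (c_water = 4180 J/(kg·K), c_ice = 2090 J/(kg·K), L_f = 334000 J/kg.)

Cooling the water to 0 °C releases 0.596·4180·25.1 = 62531 J.
Of that, 0.59·2090·8.09 = 9975.8 J goes to bring the ice to 0 °C, leaving 52555 J.
Melting all 0.59 kg of ice would need 0.59·334000 = 197060 J.
That's not enough to melt it all — equilibrium is at 0 °C with ice remaining.
m_melt = 52555 / L_f = 0.1574 kg.

m_melted ≈ 0.157 kg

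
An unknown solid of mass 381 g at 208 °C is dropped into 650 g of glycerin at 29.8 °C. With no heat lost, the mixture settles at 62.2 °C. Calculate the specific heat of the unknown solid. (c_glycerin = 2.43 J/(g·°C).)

c ≈ 0.921 J/(g·°C)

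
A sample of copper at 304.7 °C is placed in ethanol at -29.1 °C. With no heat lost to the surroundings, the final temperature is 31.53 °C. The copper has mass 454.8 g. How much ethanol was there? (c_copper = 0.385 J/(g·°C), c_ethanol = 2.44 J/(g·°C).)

m ≈ 323 g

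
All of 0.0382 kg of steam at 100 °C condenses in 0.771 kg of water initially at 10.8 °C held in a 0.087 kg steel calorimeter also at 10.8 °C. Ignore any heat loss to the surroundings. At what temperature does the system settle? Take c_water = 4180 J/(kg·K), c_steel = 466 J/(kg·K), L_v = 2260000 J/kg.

Conservation of energy gives ΣQ = 0:
condense steam: −0.0382·2260000 = −86332
  condensed water 100 °C→T: 159.68(T − 100)
  water warms: 0.771·4180·(T − 10.8) = 3222.8(T − 10.8)
  cup: 40.54(T − 10.8)
3423 T = 86332 + 15968 + 35244 = 137543
T ≈ 40.18 °C (< 100 °C, so full condensation is consistent).

T_f ≈ 40.2 °C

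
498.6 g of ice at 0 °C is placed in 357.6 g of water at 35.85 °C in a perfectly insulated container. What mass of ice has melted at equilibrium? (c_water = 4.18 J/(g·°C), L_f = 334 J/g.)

m_melted ≈ 160 g

Cooling the water to 0 °C releases 357.6×4.18×35.85 = 53587 J.
Fully melting the ice requires m_ice L_f = 498.6×334 = 166532 J.
53587 J < 166532 J, so only part of the ice melts and the system sits at 0 °C.
m_melt = 53587 / L_f = 160.4 g.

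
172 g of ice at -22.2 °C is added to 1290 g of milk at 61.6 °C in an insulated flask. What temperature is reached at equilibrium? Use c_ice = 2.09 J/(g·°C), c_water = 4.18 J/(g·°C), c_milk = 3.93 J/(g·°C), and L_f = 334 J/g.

Taking heat into each body as positive, Σ m c ΔT = 0:
warm ice to 0 °C: 172·2.09·(0 − (-22.2)) = 7980.5
  fusion: m_ice L_f = 172·334 = 57448
  meltwater 0→T: 172·4.18·T = 718.96 T
  milk cools: 1290·3.93·(T − 61.6) = 5069.7(T − 61.6)
5788.7 T = 312294 − 65428 = 246865
T ≈ 42.65 °C (positive, so assuming full melt was valid).

T_f ≈ 42.6 °C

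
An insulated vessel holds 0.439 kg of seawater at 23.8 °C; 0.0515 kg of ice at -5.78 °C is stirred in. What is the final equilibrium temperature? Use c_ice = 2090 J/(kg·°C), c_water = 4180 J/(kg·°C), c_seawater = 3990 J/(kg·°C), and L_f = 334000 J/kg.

T_f ≈ 12.1 °C

Let T be the final temperature. ΣQ_i = 0:
warm ice to 0 °C: 0.0515·2090·(0 − (-5.78)) = 622.13
  fusion: m_ice L_f = 0.0515·334000 = 17201
  warm the meltwater: 215.27 T
  seawater cools: 0.439·3990·(T − 23.8) = 1751.6(T − 23.8)
1966.9 T = 41688 − 17823 = 23865
T ≈ 12.13 °C. Since T > 0 °C, the all-ice-melts assumption holds.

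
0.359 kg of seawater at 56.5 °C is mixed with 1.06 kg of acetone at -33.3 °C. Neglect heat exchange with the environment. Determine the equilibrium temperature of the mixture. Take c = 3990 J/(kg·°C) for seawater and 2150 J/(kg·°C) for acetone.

T_f ≈ 1.4 °C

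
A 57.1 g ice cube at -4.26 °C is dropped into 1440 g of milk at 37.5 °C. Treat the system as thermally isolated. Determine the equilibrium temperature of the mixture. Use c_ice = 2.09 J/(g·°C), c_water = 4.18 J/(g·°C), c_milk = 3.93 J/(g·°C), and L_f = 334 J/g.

T_f ≈ 32.7 °C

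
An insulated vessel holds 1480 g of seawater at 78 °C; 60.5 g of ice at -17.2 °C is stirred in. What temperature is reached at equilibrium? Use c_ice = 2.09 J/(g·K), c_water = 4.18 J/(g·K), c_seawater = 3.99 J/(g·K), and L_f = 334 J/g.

T_f ≈ 71.2 °C

Heat gained plus heat lost sum to zero:
ice -17.2→0 °C: 60.5×2.09×17.2 = 2174.9
  fusion: m_ice L_f = 60.5×334 = 20207
  meltwater 0→T: 60.5×4.18×T = 252.89 T
  seawater cools: 1480×3.99×(T − 78) = 5905.2(T − 78)
6158.1 T = 460606 − 22382 = 438224
T ≈ 71.16 °C (positive, so assuming full melt was valid).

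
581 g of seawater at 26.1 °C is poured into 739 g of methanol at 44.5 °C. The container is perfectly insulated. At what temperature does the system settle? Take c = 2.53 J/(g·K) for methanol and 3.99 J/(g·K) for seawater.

Heat lost by the methanol equals heat gained by the seawater:
739*2.53*(44.5 − T) = 581*3.99*(T − 26.1)
1869.7(44.5 − T) = 2318.2(T − 26.1)
4187.9 T = 143705  ⇒  T ≈ 34.31 °C

T_f ≈ 34.3 °C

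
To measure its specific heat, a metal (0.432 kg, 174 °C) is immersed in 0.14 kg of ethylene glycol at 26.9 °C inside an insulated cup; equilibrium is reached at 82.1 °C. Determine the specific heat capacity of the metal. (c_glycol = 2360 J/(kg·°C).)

c ≈ 459 J/(kg·°C)

m_s c (T_s − T_f) = m_glycol c_glycol (T_f − T_0):
0.432·c·(174 − 82.1) = 0.14·2360·(82.1 − 26.9)
39.7 c = 18238  ⇒  c ≈ 459.4 J/(kg·°C)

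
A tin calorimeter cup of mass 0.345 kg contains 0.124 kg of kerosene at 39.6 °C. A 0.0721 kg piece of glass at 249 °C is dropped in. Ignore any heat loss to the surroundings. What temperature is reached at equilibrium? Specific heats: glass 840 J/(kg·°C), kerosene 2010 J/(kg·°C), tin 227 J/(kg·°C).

Taking heat into each body as positive, Σ m c ΔT = 0:
0.0721·840·(T − 249) + 0.124·2010·(T − 39.6) + 0.345·227·(T − 39.6) = 0
388.12 T = 28052
T ≈ 72.28 °C

T_f ≈ 72.3 °C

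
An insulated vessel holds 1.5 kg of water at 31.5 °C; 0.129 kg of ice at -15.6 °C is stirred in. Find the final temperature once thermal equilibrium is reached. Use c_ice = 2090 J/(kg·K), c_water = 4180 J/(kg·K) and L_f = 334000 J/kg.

T_f ≈ 22.1 °C

Sum of m c ΔT and latent-heat terms is zero:
warm ice to 0 °C: 0.129×2090×(0 − (-15.6)) = 4205.9; latent heat to melt: 0.129×334000 = 43086; meltwater 0→T: 0.129×4180×T = 539.22 T; water cools: 1.5×4180×(T − 31.5) = 6270(T − 31.5)
6809.2 T = 197505 − 47292 = 150213
T ≈ 22.06 °C — above 0 °C, consistent with complete melting.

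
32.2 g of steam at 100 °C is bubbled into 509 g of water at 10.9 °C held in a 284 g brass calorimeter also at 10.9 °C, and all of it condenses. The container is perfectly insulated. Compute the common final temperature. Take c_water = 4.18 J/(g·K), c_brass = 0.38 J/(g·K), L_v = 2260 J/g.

T_f ≈ 46.7 °C

Heat gained plus heat lost sum to zero:
latent heat released on condensation: 32.2·2260 = 72772
  condensate cools 100→T: 32.2·4.18·(T − 100) = 134.6(T − 100)
  original water: 2127.6(T − 10.9)
  cup: 107.92(T − 10.9)
2370.1 T = 72772 + 13460 + 24367 = 110599
T ≈ 46.66 °C (< 100 °C, so full condensation is consistent).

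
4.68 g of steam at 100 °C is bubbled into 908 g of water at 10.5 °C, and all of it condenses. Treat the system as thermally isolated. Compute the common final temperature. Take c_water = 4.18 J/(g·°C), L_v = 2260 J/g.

Let T be the final temperature. ΣQ_i = 0:
latent heat released on condensation: 4.68·2260 = 10577
  condensed water 100 °C→T: 19.56(T − 100)
  original water: 3795.4(T − 10.5)
3815 T = 10577 + 1956.2 + 39852 = 52385
T ≈ 13.73 °C, under the boiling point, so the assumption holds.

T_f ≈ 13.7 °C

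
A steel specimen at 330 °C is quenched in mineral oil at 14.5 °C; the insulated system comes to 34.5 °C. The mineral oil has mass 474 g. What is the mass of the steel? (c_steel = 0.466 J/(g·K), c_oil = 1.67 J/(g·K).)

Heat lost by the steel = heat gained by the oil:
m·0.466·(330 − 34.5) = 474·1.67·(34.5 − 14.5)
137.7 m = 15832  ⇒  m ≈ 115 g

m ≈ 115 g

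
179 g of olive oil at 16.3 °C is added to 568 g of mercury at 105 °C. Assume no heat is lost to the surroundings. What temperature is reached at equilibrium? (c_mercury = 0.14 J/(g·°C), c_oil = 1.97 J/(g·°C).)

T_f ≈ 32.6 °C

Heat lost by the mercury equals heat gained by the oil:
568*0.14*(105 − T) = 179*1.97*(T − 16.3)
79.52(105 − T) = 352.63(T − 16.3)
432.15 T = 14097  ⇒  T ≈ 32.62 °C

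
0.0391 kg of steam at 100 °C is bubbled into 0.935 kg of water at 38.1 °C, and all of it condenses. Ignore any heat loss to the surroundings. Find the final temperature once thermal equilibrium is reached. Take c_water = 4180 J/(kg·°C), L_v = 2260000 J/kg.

T_f ≈ 62.3 °C

Sum of m c ΔT and latent-heat terms is zero:
steam→water at 100 °C releases m L_v = 0.0391·2260000 = 88366
  condensed water 100 °C→T: 163.44(T − 100)
  original water: 3908.3(T − 38.1)
4071.7 T = 88366 + 16344 + 148906 = 253616
T ≈ 62.29 °C (< 100 °C, so full condensation is consistent).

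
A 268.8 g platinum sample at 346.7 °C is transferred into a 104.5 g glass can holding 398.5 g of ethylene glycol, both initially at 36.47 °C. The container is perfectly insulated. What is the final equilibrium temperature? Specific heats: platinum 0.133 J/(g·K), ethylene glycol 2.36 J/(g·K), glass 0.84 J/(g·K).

T_f ≈ 46.9 °C

Net heat exchanged in the isolated system is zero:
268.8×0.133×(T − 346.7) + 398.5×2.36×(T − 36.47) + 104.5×0.84×(T − 36.47) = 0
35.75(T − 346.7) + 940.46(T − 36.47) + 87.78(T − 36.47) = 0
1064 T = 49895
T = 49895/1064 ≈ 46.89 °C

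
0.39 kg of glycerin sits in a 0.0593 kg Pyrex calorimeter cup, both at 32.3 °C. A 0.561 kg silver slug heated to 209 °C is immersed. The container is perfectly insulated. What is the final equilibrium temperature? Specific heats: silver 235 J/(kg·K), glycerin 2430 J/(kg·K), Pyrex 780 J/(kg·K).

Let T be the final temperature. ΣQ_i = 0:
0.561×235×(T − 209) + 0.39×2430×(T − 32.3) + 0.0593×780×(T − 32.3) = 0
(131.84 + 947.7 + 46.25) T = 131.84×209 + 947.7×32.3 + 46.25×32.3
T ≈ 52.99 °C

T_f ≈ 53.0 °C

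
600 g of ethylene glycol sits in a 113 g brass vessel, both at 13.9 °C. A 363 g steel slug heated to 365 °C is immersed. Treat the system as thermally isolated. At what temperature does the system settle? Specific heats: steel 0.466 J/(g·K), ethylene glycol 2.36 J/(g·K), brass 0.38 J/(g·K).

Taking heat into each body as positive, Σ m c ΔT = 0:
363·0.466·(T − 365) + 600·2.36·(T − 13.9) + 113·0.38·(T − 13.9) = 0
169.16(T − 365) + 1416(T − 13.9) + 42.94(T − 13.9) = 0
(169.16 + 1416 + 42.94) T = 169.16·365 + 1416·13.9 + 42.94·13.9
T = 82022 / 1628.1 = 50.4 °C

T_f ≈ 50.4 °C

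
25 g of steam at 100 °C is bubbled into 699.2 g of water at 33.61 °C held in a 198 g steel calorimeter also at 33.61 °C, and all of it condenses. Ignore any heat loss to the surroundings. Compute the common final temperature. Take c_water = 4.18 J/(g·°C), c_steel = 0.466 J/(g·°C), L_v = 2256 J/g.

Setting the total heat transfer to zero:
condense steam: −25×2256 = −56400
  condensate cools 100→T: 25×4.18×(T − 100) = 104.5(T − 100)
  original water: 2922.7(T − 33.61)
  steel cup: 198×0.466×(T − 33.61) = 92.27(T − 33.61)
3119.4 T = 56400 + 10450 + 101332 = 168182
T ≈ 53.91 °C, under the boiling point, so the assumption holds.

T_f ≈ 53.9 °C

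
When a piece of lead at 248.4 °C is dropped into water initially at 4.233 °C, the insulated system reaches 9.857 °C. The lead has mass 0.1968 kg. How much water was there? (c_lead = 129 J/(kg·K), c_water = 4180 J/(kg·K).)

m ≈ 0.258 kg

Heat lost by the lead = heat gained by the water:
0.1968·129·(248.4 − 9.857) = m·4180·(9.857 − 4.233)
23508 m = 6055.9  ⇒  m ≈ 0.2576 kg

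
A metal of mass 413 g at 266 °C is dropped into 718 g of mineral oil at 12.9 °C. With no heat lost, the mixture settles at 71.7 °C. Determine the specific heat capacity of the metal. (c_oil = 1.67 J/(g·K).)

c ≈ 0.879 J/(g·K)

Energy conservation, ΣQ = 0:
413·c·(71.7 − 266) + 718·1.67·(71.7 − 12.9) = 0
-80246 c = -70505
c = -70505/-80246 ≈ 0.8786 J/(g·K)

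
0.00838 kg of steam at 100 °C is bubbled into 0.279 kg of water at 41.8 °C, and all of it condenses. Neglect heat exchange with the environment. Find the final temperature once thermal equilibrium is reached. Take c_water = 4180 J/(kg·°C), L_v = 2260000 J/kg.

T_f ≈ 59.3 °C

Let T be the final temperature. ΣQ_i = 0:
condense steam: −0.00838·2260000 = −18939
  condensed water 100 °C→T: 35.03(T − 100)
  original water: 1166.2(T − 41.8)
1201.2 T = 18939 + 3502.8 + 48748 = 71190
T ≈ 59.26 °C — below 100 °C, confirming all the steam condensed.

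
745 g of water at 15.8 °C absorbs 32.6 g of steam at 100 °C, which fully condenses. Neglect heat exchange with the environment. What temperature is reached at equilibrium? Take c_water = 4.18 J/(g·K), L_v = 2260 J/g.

Setting the total heat transfer to zero:
latent heat released on condensation: 32.6·2260 = 73676
  condensed water 100 °C→T: 136.27(T − 100)
  water warms: 745·4.18·(T − 15.8) = 3114.1(T − 15.8)
3250.4 T = 73676 + 13627 + 49203 = 136506
T ≈ 42.00 °C, under the boiling point, so the assumption holds.

T_f ≈ 42.0 °C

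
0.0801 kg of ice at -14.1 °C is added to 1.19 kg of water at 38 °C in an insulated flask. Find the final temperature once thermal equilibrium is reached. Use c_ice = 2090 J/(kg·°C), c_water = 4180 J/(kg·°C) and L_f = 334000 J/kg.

Energy conservation, ΣQ = 0:
warm ice to 0 °C: 0.0801·2090·(0 − (-14.1)) = 2360.5; melt ice: 0.0801·334000 = 26753; warm the meltwater: 334.82 T; water: 4974.2(T − 38)
5309 T = 189020 − 29114 = 159906
T ≈ 30.12 °C (positive, so assuming full melt was valid).

T_f ≈ 30.1 °C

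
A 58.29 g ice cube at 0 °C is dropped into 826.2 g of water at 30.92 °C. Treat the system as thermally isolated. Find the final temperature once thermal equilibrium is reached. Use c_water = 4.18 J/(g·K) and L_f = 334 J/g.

T_f ≈ 23.6 °C

Net heat exchanged in the isolated system is zero:
latent heat to melt: 58.29·334 = 19469; meltwater 0→T: 58.29·4.18·T = 243.65 T; water: 3453.5(T − 30.92)
3697.2 T = 106783 − 19469 = 87314
T ≈ 23.62 °C. Since T > 0 °C, the all-ice-melts assumption holds.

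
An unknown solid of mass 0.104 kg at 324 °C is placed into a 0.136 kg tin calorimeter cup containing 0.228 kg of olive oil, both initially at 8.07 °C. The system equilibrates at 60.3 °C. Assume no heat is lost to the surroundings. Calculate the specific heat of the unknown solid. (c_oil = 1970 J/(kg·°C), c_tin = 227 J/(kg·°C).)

Net heat exchanged in the isolated system is zero:
0.104×c×(60.3 − 324) + 0.228×1970×(60.3 − 8.07) + 0.136×227×(60.3 − 8.07) = 0
-27.42 c = -25072
c = -25072/-27.42 ≈ 914.2 J/(kg·°C)

c ≈ 914 J/(kg·°C)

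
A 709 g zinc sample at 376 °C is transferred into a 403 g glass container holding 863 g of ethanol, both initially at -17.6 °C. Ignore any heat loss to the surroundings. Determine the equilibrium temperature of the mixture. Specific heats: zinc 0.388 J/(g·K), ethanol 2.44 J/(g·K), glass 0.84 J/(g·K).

With ΣQ=0 the equilibrium temperature is the m·c-weighted mean:
T_f = (275.09·376 + 2105.7·(-17.6) + 338.52·(-17.6)) / (275.09 + 2105.7 + 338.52)
    = 60416 / 2719.3 ≈ 22.22 °C

T_f ≈ 22.2 °C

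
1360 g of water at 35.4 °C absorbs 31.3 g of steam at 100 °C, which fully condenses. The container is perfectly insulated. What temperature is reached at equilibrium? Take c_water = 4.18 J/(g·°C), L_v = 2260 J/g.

T_f ≈ 49.0 °C

Taking heat into each body as positive, Σ m c ΔT = 0:
latent heat released on condensation: 31.3·2260 = 70738; condensate cools 100→T: 31.3·4.18·(T − 100) = 130.83(T − 100); original water: 5684.8(T − 35.4)
5815.6 T = 70738 + 13083 + 201242 = 285063
T ≈ 49.02 °C, under the boiling point, so the assumption holds.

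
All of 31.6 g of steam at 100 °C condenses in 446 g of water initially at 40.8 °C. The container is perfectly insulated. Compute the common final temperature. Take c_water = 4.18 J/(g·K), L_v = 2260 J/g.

T_f ≈ 80.5 °C

Let T be the final temperature. ΣQ_i = 0:
condense steam: −31.6×2260 = −71416
  condensate cools 100→T: 31.6×4.18×(T − 100) = 132.09(T − 100)
  original water: 1864.3(T − 40.8)
1996.4 T = 71416 + 13209 + 76063 = 160687
T ≈ 80.49 °C, under the boiling point, so the assumption holds.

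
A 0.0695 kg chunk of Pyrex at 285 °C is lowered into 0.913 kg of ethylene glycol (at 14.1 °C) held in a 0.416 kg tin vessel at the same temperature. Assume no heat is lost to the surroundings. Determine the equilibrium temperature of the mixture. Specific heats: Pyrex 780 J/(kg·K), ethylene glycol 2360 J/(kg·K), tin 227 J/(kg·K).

T_f is the heat-capacity-weighted average of the initial temperatures:
T_f = (54.21*285 + 2154.7*14.1 + 94.43*14.1) / (54.21 + 2154.7 + 94.43)
    = 47162 / 2303.3 ≈ 20.48 °C

T_f ≈ 20.5 °C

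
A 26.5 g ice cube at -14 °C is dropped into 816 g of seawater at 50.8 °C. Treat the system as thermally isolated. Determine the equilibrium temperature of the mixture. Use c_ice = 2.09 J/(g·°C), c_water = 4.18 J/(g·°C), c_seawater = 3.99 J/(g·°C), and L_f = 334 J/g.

T_f ≈ 46.3 °C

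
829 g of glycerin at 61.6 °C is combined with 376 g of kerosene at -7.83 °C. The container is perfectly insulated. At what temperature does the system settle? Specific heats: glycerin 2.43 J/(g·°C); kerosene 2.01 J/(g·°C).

T_f ≈ 42.7 °C

Let T be the final temperature. ΣQ_i = 0:
829*2.43*(T − 61.6) + 376*2.01*(T − (-7.83)) = 0
(2014.5 + 755.76) T = 2014.5*61.6 + 755.76*(-7.83)
T ≈ 42.66 °C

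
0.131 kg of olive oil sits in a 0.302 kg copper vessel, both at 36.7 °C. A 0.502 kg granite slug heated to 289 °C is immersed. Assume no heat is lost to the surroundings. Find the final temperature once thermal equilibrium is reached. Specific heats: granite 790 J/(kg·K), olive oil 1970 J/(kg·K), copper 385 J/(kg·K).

Let T be the final temperature. ΣQ_i = 0:
0.502·790·(T − 289) + 0.131·1970·(T − 36.7) + 0.302·385·(T − 36.7) = 0
396.58(T − 289) + 258.07(T − 36.7) + 116.27(T − 36.7) = 0
770.92 T = 128350
T = 128350 / 770.92 = 166 °C

T_f ≈ 166.5 °C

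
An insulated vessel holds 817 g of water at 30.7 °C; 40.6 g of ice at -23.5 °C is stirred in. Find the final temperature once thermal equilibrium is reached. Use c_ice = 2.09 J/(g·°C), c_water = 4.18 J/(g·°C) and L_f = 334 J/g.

Setting the total heat transfer to zero:
warm ice to 0 °C: 40.6×2.09×(0 − (-23.5)) = 1994.1; fusion: m_ice L_f = 40.6×334 = 13560; meltwater 0→T: 40.6×4.18×T = 169.71 T; water: 3415.1(T − 30.7)
3584.8 T = 104842 − 15554 = 89288
T ≈ 24.91 °C (positive, so assuming full melt was valid).

T_f ≈ 24.9 °C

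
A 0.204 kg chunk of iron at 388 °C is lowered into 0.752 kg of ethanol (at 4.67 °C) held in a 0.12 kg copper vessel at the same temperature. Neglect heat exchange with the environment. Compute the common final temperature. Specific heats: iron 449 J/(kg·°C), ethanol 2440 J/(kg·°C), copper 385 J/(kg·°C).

T_f ≈ 22.5 °C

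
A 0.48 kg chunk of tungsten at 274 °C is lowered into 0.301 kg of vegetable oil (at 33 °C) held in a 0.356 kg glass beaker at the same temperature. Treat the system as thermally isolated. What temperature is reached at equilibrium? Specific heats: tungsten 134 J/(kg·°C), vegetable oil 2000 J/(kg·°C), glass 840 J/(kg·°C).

Energy conservation, ΣQ = 0:
0.48×134×(T − 274) + 0.301×2000×(T − 33) + 0.356×840×(T − 33) = 0
965.36 T = 47358
T = 47358 / 965.36 = 49.1 °C

T_f ≈ 49.1 °C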